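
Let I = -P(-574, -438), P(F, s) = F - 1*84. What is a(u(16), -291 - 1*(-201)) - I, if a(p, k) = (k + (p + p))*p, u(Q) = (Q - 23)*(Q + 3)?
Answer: 46690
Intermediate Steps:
P(F, s) = -84 + F (P(F, s) = F - 84 = -84 + F)
I = 658 (I = -(-84 - 574) = -1*(-658) = 658)
u(Q) = (-23 + Q)*(3 + Q)
a(p, k) = p*(k + 2*p) (a(p, k) = (k + 2*p)*p = p*(k + 2*p))
a(u(16), -291 - 1*(-201)) - I = (-69 + 16**2 - 20*16)*((-291 - 1*(-201)) + 2*(-69 + 16**2 - 20*16)) - 1*658 = (-69 + 256 - 320)*((-291 + 201) + 2*(-69 + 256 - 320)) - 658 = -133*(-90 + 2*(-133)) - 658 = -133*(-90 - 266) - 658 = -133*(-356) - 658 = 47348 - 658 = 46690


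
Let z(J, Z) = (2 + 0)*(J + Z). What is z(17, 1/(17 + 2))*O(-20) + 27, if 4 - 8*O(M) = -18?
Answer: 2295/19 ≈ 120.79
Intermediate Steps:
z(J, Z) = 2*J + 2*Z (z(J, Z) = 2*(J + Z) = 2*J + 2*Z)
O(M) = 11/4 (O(M) = 1/2 - 1/8*(-18) = 1/2 + 9/4 = 11/4)
z(17, 1/(17 + 2))*O(-20) + 27 = (2*17 + 2/(17 + 2))*(11/4) + 27 = (34 + 2/19)*(11/4) + 27 = (648/19)*(11/4) + 27 = 1782/19 + 27 = 2295/19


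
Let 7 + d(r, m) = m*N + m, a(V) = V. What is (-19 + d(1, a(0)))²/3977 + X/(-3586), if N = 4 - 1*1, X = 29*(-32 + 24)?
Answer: 1673400/7130761 ≈ 0.23467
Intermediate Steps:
X = -232 (X = 29*(-8) = -232)
N = 3 (N = 4 - 1 = 3)
d(r, m) = -7 + 4*m (d(r, m) = -7 + (m*3 + m) = -7 + (3*m + m) = -7 + 4*m)
(-19 + d(1, a(0)))²/3977 + X/(-3586) = (-19 + (-7 + 4*0))²/3977 - 232/(-3586) = (-19 + (-7 + 0))²*(1/3977) - 232*(-1/3586) = (-19 - 7)²*(1/3977) + 116/1793 = (-26)²*(1/3977) + 116/1793 = 676*(1/3977) + 116/1793 = 676/3977 + 116/1793 = 1673400/7130761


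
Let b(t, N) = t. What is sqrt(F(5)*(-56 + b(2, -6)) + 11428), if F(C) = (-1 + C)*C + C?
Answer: sqrt(10078) ≈ 100.39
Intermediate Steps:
F(C) = C + C*(-1 + C) (F(C) = C*(-1 + C) + C = C + C*(-1 + C))
sqrt(F(5)*(-56 + b(2, -6)) + 11428) = sqrt(5**2*(-56 + 2) + 11428) = sqrt(25*(-54) + 11428) = sqrt(-1350 + 11428) = sqrt(10078)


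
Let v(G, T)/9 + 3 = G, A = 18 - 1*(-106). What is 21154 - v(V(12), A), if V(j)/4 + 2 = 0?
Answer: 21253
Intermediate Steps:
V(j) = -8 (V(j) = -8 + 4*0 = -8 + 0 = -8)
A = 124 (A = 18 + 106 = 124)
v(G, T) = -27 + 9*G
21154 - v(V(12), A) = 21154 - (-27 + 9*(-8)) = 21154 - (-27 - 72) = 21154 - 1*(-99) = 21154 + 99 = 21253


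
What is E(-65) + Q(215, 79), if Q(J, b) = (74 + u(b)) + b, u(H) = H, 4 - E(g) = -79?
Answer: 315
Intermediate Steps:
E(g) = 83 (E(g) = 4 - 1*(-79) = 4 + 79 = 83)
Q(J, b) = 74 + 2*b (Q(J, b) = (74 + b) + b = 74 + 2*b)
E(-65) + Q(215, 79) = 83 + (74 + 2*79) = 83 + (74 + 158) = 83 + 232 = 315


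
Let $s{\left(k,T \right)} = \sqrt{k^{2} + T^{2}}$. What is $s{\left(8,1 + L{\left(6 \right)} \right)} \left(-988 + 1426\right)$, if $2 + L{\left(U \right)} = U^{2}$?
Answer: $438 \sqrt{1289} \approx 15725.0$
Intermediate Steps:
$L{\left(U \right)} = -2 + U^{2}$
$s{\left(k,T \right)} = \sqrt{T^{2} + k^{2}}$
$s{\left(8,1 + L{\left(6 \right)} \right)} \left(-988 + 1426\right) = \sqrt{\left(1 - \left(2 - 6^{2}\right)\right)^{2} + 8^{2}} \left(-988 + 1426\right) = \sqrt{\left(1 + \left(-2 + 36\right)\right)^{2} + 64} \cdot 438 = \sqrt{\left(1 + 34\right)^{2} + 64} \cdot 438 = \sqrt{35^{2} + 64} \cdot 438 = \sqrt{1225 + 64} \cdot 438 = \sqrt{1289} \cdot 438 = 438 \sqrt{1289}$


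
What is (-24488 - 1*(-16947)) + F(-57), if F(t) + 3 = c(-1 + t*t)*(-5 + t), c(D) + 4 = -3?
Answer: -7110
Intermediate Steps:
c(D) = -7 (c(D) = -4 - 3 = -7)
F(t) = 32 - 7*t (F(t) = -3 - 7*(-5 + t) = -3 + (35 - 7*t) = 32 - 7*t)
(-24488 - 1*(-16947)) + F(-57) = (-24488 - 1*(-16947)) + (32 - 7*(-57)) = (-24488 + 16947) + (32 + 399) = -7541 + 431 = -7110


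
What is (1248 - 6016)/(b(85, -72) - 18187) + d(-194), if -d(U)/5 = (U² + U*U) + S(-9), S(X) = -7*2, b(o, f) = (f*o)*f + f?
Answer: -158937751258/422381 ≈ -3.7629e+5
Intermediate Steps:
b(o, f) = f + o*f² (b(o, f) = o*f² + f = f + o*f²)
S(X) = -14
d(U) = 70 - 10*U² (d(U) = -5*((U² + U*U) - 14) = -5*((U² + U²) - 14) = -5*(2*U² - 14) = -5*(-14 + 2*U²) = 70 - 10*U²)
(1248 - 6016)/(b(85, -72) - 18187) + d(-194) = (1248 - 6016)/(-72*(1 - 72*85) - 18187) + (70 - 10*(-194)²) = -4768/(-72*(1 - 6120) - 18187) + (70 - 10*37636) = -4768/(-72*(-6119) - 18187) + (70 - 376360) = -4768/(440568 - 18187) - 376290 = -4768/422381 - 376290 = -158937751258/422381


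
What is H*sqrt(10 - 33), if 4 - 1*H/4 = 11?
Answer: -28*I*sqrt(23) ≈ -134.28*I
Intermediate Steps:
H = -28 (H = 16 - 4*11 = 16 - 44 = -28)
H*sqrt(10 - 33) = -28*sqrt(10 - 33) = -28*I*sqrt(23)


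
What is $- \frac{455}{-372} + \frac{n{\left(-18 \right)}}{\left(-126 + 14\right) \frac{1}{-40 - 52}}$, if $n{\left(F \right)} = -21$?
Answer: $- \frac{2981}{186} \approx -16.027$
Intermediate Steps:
$- \frac{455}{-372} + \frac{n{\left(-18 \right)}}{\left(-126 + 14\right) \frac{1}{-40 - 52}} = - \frac{455}{-372} - \frac{21}{\left(-126 + 14\right) \frac{1}{-40 - 52}} = \left(-455\right) \left(- \frac{1}{372}\right) - \frac{21}{\left(-112\right) \frac{1}{-92}} = \frac{455}{372} - \frac{21}{\left(-112\right) \left(- \frac{1}{92}\right)} = \frac{455}{372} - \frac{21}{\frac{28}{23}} = \frac{455}{372} - \frac{69}{4} = - \frac{2981}{186}$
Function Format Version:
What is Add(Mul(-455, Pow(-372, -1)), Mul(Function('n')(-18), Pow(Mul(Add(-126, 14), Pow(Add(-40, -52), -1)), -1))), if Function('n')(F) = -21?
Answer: Rational(-2981, 186) ≈ -16.027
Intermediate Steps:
Add(Mul(-455, Pow(-372, -1)), Mul(Function('n')(-18), Pow(Mul(Add(-126, 14), Pow(Add(-40, -52), -1)), -1))) = Add(Mul(-455, Pow(-372, -1)), Mul(-21, Pow(Mul(Add(-126, 14), Pow(Add(-40, -52), -1)), -1))) = Add(Mul(-455, Rational(-1, 372)), Mul(-21, Pow(Mul(-112, Pow(-92, -1)), -1))) = Add(Rational(455, 372), Mul(-21, Pow(Mul(-112, Rational(-1, 92)), -1))) = Add(Rational(455, 372), Mul(-21, Pow(Rational(28, 23), -1))) = Add(Rational(455, 372), Mul(-21, Rational(23, 28))) = Add(Rational(455, 372), Rational(-69, 4)) = Rational(-2981, 186)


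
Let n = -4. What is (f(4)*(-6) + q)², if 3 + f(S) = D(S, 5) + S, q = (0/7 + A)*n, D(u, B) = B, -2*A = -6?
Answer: 2304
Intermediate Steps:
A = 3 (A = -½*(-6) = 3)
q = -12 (q = (0/7 + 3)*(-4) = (0*(⅐) + 3)*(-4) = (0 + 3)*(-4) = 3*(-4) = -12)
f(S) = 2 + S (f(S) = -3 + (5 + S) = 2 + S)
(f(4)*(-6) + q)² = ((2 + 4)*(-6) - 12)² = (6*(-6) - 12)² = (-36 - 12)² = (-48)² = 2304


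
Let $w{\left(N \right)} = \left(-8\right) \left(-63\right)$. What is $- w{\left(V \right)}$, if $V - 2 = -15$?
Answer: $-504$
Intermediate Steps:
$V = -13$ ($V = 2 - 15 = -13$)
$w{\left(N \right)} = 504$
$- w{\left(V \right)} = \left(-1\right) 504 = -504$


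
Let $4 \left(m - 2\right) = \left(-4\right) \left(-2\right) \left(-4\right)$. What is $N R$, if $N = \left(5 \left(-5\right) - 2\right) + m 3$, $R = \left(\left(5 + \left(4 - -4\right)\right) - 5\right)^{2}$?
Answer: $-2880$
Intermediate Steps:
$m = -6$ ($m = 2 + \frac{\left(-4\right) \left(-2\right) \left(-4\right)}{4} = 2 + \frac{8 \left(-4\right)}{4} = 2 + \frac{1}{4} \left(-32\right) = 2 - 8 = -6$)
$R = 64$ ($R = \left(\left(5 + \left(4 + 4\right)\right) - 5\right)^{2} = \left(\left(5 + 8\right) - 5\right)^{2} = \left(13 - 5\right)^{2} = 8^{2} = 64$)
$N = -45$ ($N = \left(5 \left(-5\right) - 2\right) - 18 = \left(-25 - 2\right) - 18 = -27 - 18 = -45$)
$N R = \left(-45\right) 64 = -2880$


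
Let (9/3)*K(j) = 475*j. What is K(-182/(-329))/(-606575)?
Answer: -26/180057 ≈ -0.00014440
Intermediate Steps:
K(j) = 475*j/3 (K(j) = (475*j)/3 = 475*j/3)
K(-182/(-329))/(-606575) = (475*(-182/(-329))/3)/(-606575) = (475*(-182*(-1/329))/3)*(-1/606575) = ((475/3)*(26/47))*(-1/606575) = (12350/141)*(-1/606575) = -26/180057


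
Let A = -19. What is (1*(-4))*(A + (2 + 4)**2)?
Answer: -68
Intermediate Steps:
(1*(-4))*(A + (2 + 4)**2) = (1*(-4))*(-19 + (2 + 4)**2) = -4*(-19 + 6**2) = -4*(-19 + 36) = -4*17 = -68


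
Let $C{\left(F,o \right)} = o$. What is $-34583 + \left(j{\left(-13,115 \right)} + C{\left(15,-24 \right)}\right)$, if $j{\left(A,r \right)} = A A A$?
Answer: $-36804$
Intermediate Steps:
$j{\left(A,r \right)} = A^{3}$ ($j{\left(A,r \right)} = A^{2} A = A^{3}$)
$-34583 + \left(j{\left(-13,115 \right)} + C{\left(15,-24 \right)}\right) = -34583 + \left(\left(-13\right)^{3} - 24\right) = -34583 - 2221 = -36804$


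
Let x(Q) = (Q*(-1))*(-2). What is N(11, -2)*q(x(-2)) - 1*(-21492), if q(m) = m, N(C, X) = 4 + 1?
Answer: 21472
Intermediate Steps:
x(Q) = 2*Q (x(Q) = -Q*(-2) = 2*Q)
N(C, X) = 5
N(11, -2)*q(x(-2)) - 1*(-21492) = 5*(2*(-2)) - 1*(-21492) = 5*(-4) + 21492 = -20 + 21492 = 21472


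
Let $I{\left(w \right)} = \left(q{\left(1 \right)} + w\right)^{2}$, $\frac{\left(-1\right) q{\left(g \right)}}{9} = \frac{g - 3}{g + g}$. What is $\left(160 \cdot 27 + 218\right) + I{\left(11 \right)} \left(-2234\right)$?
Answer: $-889062$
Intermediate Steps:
$q{\left(g \right)} = - \frac{9 \left(-3 + g\right)}{2 g}$ ($q{\left(g \right)} = - 9 \frac{g - 3}{g + g} = - 9 \frac{-3 + g}{2 g} = - \frac{9 \left(-3 + g\right)}{2 g}$)
$I{\left(w \right)} = \left(9 + w\right)^{2}$ ($I{\left(w \right)} = \left(\frac{9 \left(3 - 1\right)}{2 \cdot 1} + w\right)^{2} = \left(\frac{9}{2} \cdot 1 \left(3 - 1\right) + w\right)^{2} = \left(\frac{9}{2} \cdot 1 \cdot 2 + w\right)^{2} = \left(9 + w\right)^{2}$)
$\left(160 \cdot 27 + 218\right) + I{\left(11 \right)} \left(-2234\right) = \left(160 \cdot 27 + 218\right) + \left(9 + 11\right)^{2} \left(-2234\right) = \left(4320 + 218\right) + 20^{2} \left(-2234\right) = 4538 + 400 \left(-2234\right) = 4538 - 893600 = -889062$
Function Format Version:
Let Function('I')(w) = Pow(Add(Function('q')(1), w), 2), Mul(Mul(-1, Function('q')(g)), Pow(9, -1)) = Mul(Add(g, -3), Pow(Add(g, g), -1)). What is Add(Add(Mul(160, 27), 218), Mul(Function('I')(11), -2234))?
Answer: -889062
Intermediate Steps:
Function('q')(g) = Mul(Rational(-9, 2), Pow(g, -1), Add(-3, g)) (Function('q')(g) = Mul(-9, Mul(Add(g, -3), Pow(Add(g, g), -1))) = Mul(-9, Mul(Add(-3, g), Pow(Mul(2, g), -1))) = Mul(-9, Mul(Add(-3, g), Mul(Rational(1, 2), Pow(g, -1)))) = Mul(-9, Mul(Rational(1, 2), Pow(g, -1), Add(-3, g))) = Mul(Rational(-9, 2), Pow(g, -1), Add(-3, g)))
Function('I')(w) = Pow(Add(9, w), 2) (Function('I')(w) = Pow(Add(Mul(Rational(9, 2), Pow(1, -1), Add(3, Mul(-1, 1))), w), 2) = Pow(Add(Mul(Rational(9, 2), 1, Add(3, -1)), w), 2) = Pow(Add(Mul(Rational(9, 2), 1, 2), w), 2) = Pow(Add(9, w), 2))
Add(Add(Mul(160, 27), 218), Mul(Function('I')(11), -2234)) = Add(Add(Mul(160, 27), 218), Mul(Pow(Add(9, 11), 2), -2234)) = Add(Add(4320, 218), Mul(Pow(20, 2), -2234)) = Add(4538, Mul(400, -2234)) = Add(4538, -893600) = -889062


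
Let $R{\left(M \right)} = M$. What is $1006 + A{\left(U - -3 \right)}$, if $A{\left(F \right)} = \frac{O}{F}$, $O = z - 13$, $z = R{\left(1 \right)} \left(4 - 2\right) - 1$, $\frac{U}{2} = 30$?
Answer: $\frac{21122}{21} \approx 1005.8$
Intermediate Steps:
$U = 60$ ($U = 2 \cdot 30 = 60$)
$z = 1$ ($z = 1 \left(4 - 2\right) - 1 = 1 \cdot 2 - 1 = 2 - 1 = 1$)
$O = -12$ ($O = 1 - 13 = -12$)
$A{\left(F \right)} = - \frac{12}{F}$
$1006 + A{\left(U - -3 \right)} = 1006 - \frac{12}{60 - -3} = 1006 - \frac{12}{60 + 3} = 1006 - \frac{12}{63} = 1006 - \frac{4}{21} = \frac{21122}{21}$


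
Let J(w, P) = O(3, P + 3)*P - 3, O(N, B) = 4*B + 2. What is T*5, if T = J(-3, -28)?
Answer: 13705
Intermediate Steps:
O(N, B) = 2 + 4*B
J(w, P) = -3 + P*(14 + 4*P) (J(w, P) = (2 + 4*(P + 3))*P - 3 = (2 + 4*(3 + P))*P - 3 = (2 + (12 + 4*P))*P - 3 = (14 + 4*P)*P - 3 = P*(14 + 4*P) - 3 = -3 + P*(14 + 4*P))
T = 2741 (T = -3 + 2*(-28)*(7 + 2*(-28)) = -3 + 2*(-28)*(7 - 56) = -3 + 2*(-28)*(-49) = -3 + 2744 = 2741)
T*5 = 2741*5 = 13705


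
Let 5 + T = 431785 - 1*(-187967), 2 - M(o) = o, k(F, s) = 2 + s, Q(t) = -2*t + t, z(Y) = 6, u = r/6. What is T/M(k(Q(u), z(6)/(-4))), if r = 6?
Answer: 1239494/3 ≈ 4.1316e+5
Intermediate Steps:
u = 1 (u = 6/6 = 6*(1/6) = 1)
Q(t) = -t
M(o) = 2 - o
T = 619747 (T = -5 + (431785 - 1*(-187967)) = -5 + (431785 + 187967) = -5 + 619752 = 619747)
T/M(k(Q(u), z(6)/(-4))) = 619747/(2 - (2 + 6/(-4))) = 619747/(2 - (2 + 6*(-1/4))) = 619747/(2 - (2 - 3/2)) = 619747/(2 - 1*1/2) = 619747/(2 - 1/2) = 619747/(3/2) = 619747*(2/3) = 1239494/3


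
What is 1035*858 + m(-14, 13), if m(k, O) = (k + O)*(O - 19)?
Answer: 888036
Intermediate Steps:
m(k, O) = (-19 + O)*(O + k) (m(k, O) = (O + k)*(-19 + O) = (-19 + O)*(O + k))
1035*858 + m(-14, 13) = 1035*858 + (13² - 19*13 - 19*(-14) + 13*(-14)) = 888030 + (169 - 247 + 266 - 182) = 888030 + 6 = 888036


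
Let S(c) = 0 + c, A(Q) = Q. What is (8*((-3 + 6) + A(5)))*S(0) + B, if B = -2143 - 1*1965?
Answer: -4108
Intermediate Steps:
S(c) = c
B = -4108 (B = -2143 - 1965 = -4108)
(8*((-3 + 6) + A(5)))*S(0) + B = (8*((-3 + 6) + 5))*0 - 4108 = (8*(3 + 5))*0 - 4108 = (8*8)*0 - 4108 = 64*0 - 4108 = 0 - 4108 = -4108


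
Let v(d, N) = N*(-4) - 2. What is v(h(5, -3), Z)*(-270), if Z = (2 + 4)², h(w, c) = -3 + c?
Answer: 39420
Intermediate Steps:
Z = 36 (Z = 6² = 36)
v(d, N) = -2 - 4*N (v(d, N) = -4*N - 2 = -2 - 4*N)
v(h(5, -3), Z)*(-270) = (-2 - 4*36)*(-270) = (-2 - 144)*(-270) = -146*(-270) = 39420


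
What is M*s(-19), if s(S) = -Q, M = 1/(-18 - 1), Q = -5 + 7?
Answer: 2/19 ≈ 0.10526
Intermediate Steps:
Q = 2
M = -1/19 (M = 1/(-19) = -1/19 ≈ -0.052632)
s(S) = -2 (s(S) = -1*2 = -2)
M*s(-19) = -1/19*(-2) = 2/19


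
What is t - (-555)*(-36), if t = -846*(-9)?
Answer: -12366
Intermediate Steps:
t = 7614
t - (-555)*(-36) = 7614 - (-555)*(-36) = 7614 - 1*19980 = 7614 - 19980 = -12366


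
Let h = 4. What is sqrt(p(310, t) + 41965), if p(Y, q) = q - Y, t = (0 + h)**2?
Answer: sqrt(41671) ≈ 204.13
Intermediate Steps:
t = 16 (t = (0 + 4)**2 = 4**2 = 16)
sqrt(p(310, t) + 41965) = sqrt((16 - 1*310) + 41965) = sqrt((16 - 310) + 41965) = sqrt(-294 + 41965) = sqrt(41671)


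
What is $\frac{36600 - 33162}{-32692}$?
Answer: $- \frac{1719}{16346} \approx -0.10516$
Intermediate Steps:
$\frac{36600 - 33162}{-32692} = 3438 \left(- \frac{1}{32692}\right) = - \frac{1719}{16346}$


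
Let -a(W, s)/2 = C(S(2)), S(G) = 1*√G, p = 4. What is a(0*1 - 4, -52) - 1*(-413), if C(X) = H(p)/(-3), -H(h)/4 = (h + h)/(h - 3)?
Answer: 1175/3 ≈ 391.67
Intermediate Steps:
H(h) = -8*h/(-3 + h) (H(h) = -4*(h + h)/(h - 3) = -4*2*h/(-3 + h) = -8*h/(-3 + h))
S(G) = √G
C(X) = 32/3 (C(X) = -8*4/(-3 + 4)/(-3) = -8*4/1*(-⅓) = -8*4*1*(-⅓) = -32*(-⅓) = 32/3)
a(W, s) = -64/3 (a(W, s) = -2*32/3 = -64/3)
a(0*1 - 4, -52) - 1*(-413) = -64/3 - 1*(-413) = -64/3 + 413 = 1175/3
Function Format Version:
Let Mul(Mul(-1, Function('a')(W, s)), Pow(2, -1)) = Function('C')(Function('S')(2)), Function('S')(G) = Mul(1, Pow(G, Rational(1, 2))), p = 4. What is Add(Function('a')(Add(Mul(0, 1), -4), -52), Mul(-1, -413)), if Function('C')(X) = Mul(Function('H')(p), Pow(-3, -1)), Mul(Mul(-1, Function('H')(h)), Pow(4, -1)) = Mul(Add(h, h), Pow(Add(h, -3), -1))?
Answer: Rational(1175, 3) ≈ 391.67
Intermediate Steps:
Function('H')(h) = Mul(-8, h, Pow(Add(-3, h), -1)) (Function('H')(h) = Mul(-4, Mul(Add(h, h), Pow(Add(h, -3), -1))) = Mul(-4, Mul(Mul(2, h), Pow(Add(-3, h), -1))) = Mul(-4, Mul(2, h, Pow(Add(-3, h), -1))) = Mul(-8, h, Pow(Add(-3, h), -1)))
Function('S')(G) = Pow(G, Rational(1, 2))
Function('C')(X) = Rational(32, 3) (Function('C')(X) = Mul(Mul(-8, 4, Pow(Add(-3, 4), -1)), Pow(-3, -1)) = Mul(Mul(-8, 4, Pow(1, -1)), Rational(-1, 3)) = Mul(Mul(-8, 4, 1), Rational(-1, 3)) = Mul(-32, Rational(-1, 3)) = Rational(32, 3))
Function('a')(W, s) = Rational(-64, 3) (Function('a')(W, s) = Mul(-2, Rational(32, 3)) = Rational(-64, 3))
Add(Function('a')(Add(Mul(0, 1), -4), -52), Mul(-1, -413)) = Add(Rational(-64, 3), Mul(-1, -413)) = Add(Rational(-64, 3), 413) = Rational(1175, 3)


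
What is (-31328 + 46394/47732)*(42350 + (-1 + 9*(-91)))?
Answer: -15524969921015/11933 ≈ -1.3010e+9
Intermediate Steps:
(-31328 + 46394/47732)*(42350 + (-1 + 9*(-91))) = (-31328 + 46394*(1/47732))*(42350 + (-1 - 819)) = (-31328 + 23197/23866)*(42350 - 820) = -747650851/23866*41530 = -15524969921015/11933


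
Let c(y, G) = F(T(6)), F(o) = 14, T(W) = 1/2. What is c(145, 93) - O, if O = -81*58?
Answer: 4712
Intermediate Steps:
T(W) = 1/2
O = -4698
c(y, G) = 14
c(145, 93) - O = 14 - 1*(-4698) = 14 + 4698 = 4712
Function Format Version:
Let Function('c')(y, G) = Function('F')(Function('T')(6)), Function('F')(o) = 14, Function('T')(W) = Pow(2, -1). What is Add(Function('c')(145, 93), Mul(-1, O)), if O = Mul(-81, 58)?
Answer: 4712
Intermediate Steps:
Function('T')(W) = Rational(1, 2)
O = -4698
Function('c')(y, G) = 14
Add(Function('c')(145, 93), Mul(-1, O)) = Add(14, Mul(-1, -4698)) = Add(14, 4698) = 4712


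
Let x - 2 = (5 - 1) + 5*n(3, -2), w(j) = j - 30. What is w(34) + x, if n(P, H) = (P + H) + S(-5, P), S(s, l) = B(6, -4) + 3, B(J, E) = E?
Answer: 10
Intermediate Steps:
S(s, l) = -1 (S(s, l) = -4 + 3 = -1)
n(P, H) = -1 + H + P (n(P, H) = (P + H) - 1 = (H + P) - 1 = -1 + H + P)
w(j) = -30 + j
x = 6 (x = 2 + ((5 - 1) + 5*(-1 - 2 + 3)) = 2 + (4 + 5*0) = 2 + (4 + 0) = 2 + 4 = 6)
w(34) + x = (-30 + 34) + 6 = 4 + 6 = 10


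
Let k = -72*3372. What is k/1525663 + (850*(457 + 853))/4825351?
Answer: 527307733316/7361859482713 ≈ 0.071627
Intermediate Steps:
k = -242784
k/1525663 + (850*(457 + 853))/4825351 = -242784/1525663 + (850*(457 + 853))/4825351 = -242784*1/1525663 + (850*1310)*(1/4825351) = -242784/1525663 + 1113500*(1/4825351) = -242784/1525663 + 1113500/4825351 = 527307733316/7361859482713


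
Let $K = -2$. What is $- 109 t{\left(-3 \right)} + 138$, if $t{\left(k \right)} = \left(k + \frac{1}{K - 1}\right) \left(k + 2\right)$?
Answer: $- \frac{676}{3} \approx -225.33$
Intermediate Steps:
$t{\left(k \right)} = \left(2 + k\right) \left(- \frac{1}{3} + k\right)$ ($t{\left(k \right)} = \left(k + \frac{1}{-2 - 1}\right) \left(k + 2\right) = \left(k + \frac{1}{-3}\right) \left(2 + k\right) = \left(k - \frac{1}{3}\right) \left(2 + k\right) = \left(- \frac{1}{3} + k\right) \left(2 + k\right) = \left(2 + k\right) \left(- \frac{1}{3} + k\right)$)
$- 109 t{\left(-3 \right)} + 138 = - 109 \left(- \frac{2}{3} + \left(-3\right)^{2} + \frac{5}{3} \left(-3\right)\right) + 138 = - 109 \left(- \frac{2}{3} + 9 - 5\right) + 138 = \left(-109\right) \frac{10}{3} + 138 = - \frac{1090}{3} + 138 = - \frac{676}{3}$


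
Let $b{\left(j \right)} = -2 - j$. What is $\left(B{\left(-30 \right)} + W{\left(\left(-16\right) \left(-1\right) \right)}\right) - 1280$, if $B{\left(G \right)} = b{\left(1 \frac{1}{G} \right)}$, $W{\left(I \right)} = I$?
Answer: $- \frac{37979}{30} \approx -1266.0$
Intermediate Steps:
$B{\left(G \right)} = -2 - \frac{1}{G}$ ($B{\left(G \right)} = -2 - 1 \frac{1}{G} = -2 - \frac{1}{G}$)
$\left(B{\left(-30 \right)} + W{\left(\left(-16\right) \left(-1\right) \right)}\right) - 1280 = \left(\left(-2 - \frac{1}{-30}\right) - -16\right) - 1280 = \left(\left(-2 - - \frac{1}{30}\right) + 16\right) - 1280 = \left(\left(-2 + \frac{1}{30}\right) + 16\right) - 1280 = \left(- \frac{59}{30} + 16\right) - 1280 = \frac{421}{30} - 1280 = - \frac{37979}{30}$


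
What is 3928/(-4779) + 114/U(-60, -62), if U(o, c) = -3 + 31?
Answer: 217411/66906 ≈ 3.2495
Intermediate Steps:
U(o, c) = 28
3928/(-4779) + 114/U(-60, -62) = 3928/(-4779) + 114/28 = 3928*(-1/4779) + 114*(1/28) = -3928/4779 + 57/14 = 217411/66906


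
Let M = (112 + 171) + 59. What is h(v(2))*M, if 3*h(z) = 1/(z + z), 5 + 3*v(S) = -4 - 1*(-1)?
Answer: -171/8 ≈ -21.375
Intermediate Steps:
v(S) = -8/3 (v(S) = -5/3 + (-4 - 1*(-1))/3 = -5/3 + (-4 + 1)/3 = -5/3 + (1/3)*(-3) = -5/3 - 1 = -8/3)
h(z) = 1/(6*z) (h(z) = 1/(3*(z + z)) = 1/(3*((2*z))) = (1/(2*z))/3 = 1/(6*z))
M = 342 (M = 283 + 59 = 342)
h(v(2))*M = (1/(6*(-8/3)))*342 = ((1/6)*(-3/8))*342 = -1/16*342 = -171/8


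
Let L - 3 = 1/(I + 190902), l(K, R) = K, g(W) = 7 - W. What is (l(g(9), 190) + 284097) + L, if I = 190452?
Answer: 108341908693/381354 ≈ 2.8410e+5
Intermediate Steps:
L = 1144063/381354 (L = 3 + 1/(190452 + 190902) = 3 + 1/381354 = 1144063/381354 ≈ 3.0000)
(l(g(9), 190) + 284097) + L = ((7 - 1*9) + 284097) + 1144063/381354 = ((7 - 9) + 284097) + 1144063/381354 = (-2 + 284097) + 1144063/381354 = 284095 + 1144063/381354 = 108341908693/381354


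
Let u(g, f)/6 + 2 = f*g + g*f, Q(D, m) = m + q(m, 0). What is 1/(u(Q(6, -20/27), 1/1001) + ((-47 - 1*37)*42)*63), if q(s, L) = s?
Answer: -9009/2002484644 ≈ -4.4989e-6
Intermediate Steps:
Q(D, m) = 2*m (Q(D, m) = m + m = 2*m)
u(g, f) = -12 + 12*f*g (u(g, f) = -12 + 6*(f*g + g*f) = -12 + 6*(f*g + f*g) = -12 + 6*(2*f*g) = -12 + 12*f*g)
1/(u(Q(6, -20/27), 1/1001) + ((-47 - 1*37)*42)*63) = 1/((-12 + 12*(2*(-20/27))/1001) + ((-47 - 1*37)*42)*63) = 1/((-12 + 12*(1/1001)*(2*(-20*1/27))) + ((-47 - 37)*42)*63) = 1/((-12 + 12*(1/1001)*(2*(-20/27))) - 84*42*63) = 1/((-12 + 12*(1/1001)*(-40/27)) - 3528*63) = 1/((-12 - 160/9009) - 222264) = 1/(-108268/9009 - 222264) = 1/(-2002484644/9009) = -9009/2002484644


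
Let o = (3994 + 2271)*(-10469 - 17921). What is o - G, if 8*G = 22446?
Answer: -711464623/4 ≈ -1.7787e+8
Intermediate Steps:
G = 11223/4 (G = (⅛)*22446 = 11223/4 ≈ 2805.8)
o = -177863350 (o = 6265*(-28390) = -177863350)
o - G = -177863350 - 1*11223/4 = -177863350 - 11223/4 = -711464623/4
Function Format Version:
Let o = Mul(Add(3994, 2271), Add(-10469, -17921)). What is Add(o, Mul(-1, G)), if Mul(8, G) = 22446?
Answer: Rational(-711464623, 4) ≈ -1.7787e+8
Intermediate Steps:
G = Rational(11223, 4) (G = Mul(Rational(1, 8), 22446) = Rational(11223, 4) ≈ 2805.8)
o = -177863350 (o = Mul(6265, -28390) = -177863350)
Add(o, Mul(-1, G)) = Add(-177863350, Mul(-1, Rational(11223, 4))) = Add(-177863350, Rational(-11223, 4)) = Rational(-711464623, 4)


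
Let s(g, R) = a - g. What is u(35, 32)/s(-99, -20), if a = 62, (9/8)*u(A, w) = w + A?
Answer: 536/1449 ≈ 0.36991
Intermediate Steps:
u(A, w) = 8*A/9 + 8*w/9 (u(A, w) = 8*(w + A)/9 = 8*(A + w)/9 = 8*A/9 + 8*w/9)
s(g, R) = 62 - g
u(35, 32)/s(-99, -20) = ((8/9)*35 + (8/9)*32)/(62 - 1*(-99)) = (280/9 + 256/9)/(62 + 99) = (536/9)/161 = (536/9)*(1/161) = 536/1449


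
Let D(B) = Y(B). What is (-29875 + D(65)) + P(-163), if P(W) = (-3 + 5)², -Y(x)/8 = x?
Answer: -30391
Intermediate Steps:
Y(x) = -8*x
D(B) = -8*B
P(W) = 4 (P(W) = 2² = 4)
(-29875 + D(65)) + P(-163) = (-29875 - 8*65) + 4 = (-29875 - 520) + 4 = -30395 + 4 = -30391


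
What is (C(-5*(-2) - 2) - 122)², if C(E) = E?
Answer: 12996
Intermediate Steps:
(C(-5*(-2) - 2) - 122)² = ((-5*(-2) - 2) - 122)² = ((10 - 2) - 122)² = (8 - 122)² = (-114)² = 12996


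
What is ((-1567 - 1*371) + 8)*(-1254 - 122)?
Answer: 2655680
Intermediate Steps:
((-1567 - 1*371) + 8)*(-1254 - 122) = ((-1567 - 371) + 8)*(-1376) = (-1938 + 8)*(-1376) = -1930*(-1376) = 2655680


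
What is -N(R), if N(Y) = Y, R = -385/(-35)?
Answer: -11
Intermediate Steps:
R = 11 (R = -385*(-1/35) = 11)
-N(R) = -1*11 = -11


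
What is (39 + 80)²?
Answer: 14161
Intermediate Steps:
(39 + 80)² = 119² = 14161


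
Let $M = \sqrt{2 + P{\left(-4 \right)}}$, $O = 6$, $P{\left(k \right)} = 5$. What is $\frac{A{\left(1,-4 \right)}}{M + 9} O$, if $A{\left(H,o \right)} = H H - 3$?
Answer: $- \frac{54}{37} + \frac{6 \sqrt{7}}{37} \approx -1.0304$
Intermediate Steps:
$A{\left(H,o \right)} = -3 + H^{2}$ ($A{\left(H,o \right)} = H^{2} - 3 = -3 + H^{2}$)
$M = \sqrt{7}$ ($M = \sqrt{2 + 5} = \sqrt{7} \approx 2.6458$)
$\frac{A{\left(1,-4 \right)}}{M + 9} O = \frac{-3 + 1^{2}}{\sqrt{7} + 9} \cdot 6 = \frac{-3 + 1}{9 + \sqrt{7}} \cdot 6 = \frac{1}{9 + \sqrt{7}} \left(-2\right) 6 = - \frac{2}{9 + \sqrt{7}} \cdot 6 = - \frac{12}{9 + \sqrt{7}}$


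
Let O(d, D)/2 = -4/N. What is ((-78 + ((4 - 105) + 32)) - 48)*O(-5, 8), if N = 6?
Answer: 260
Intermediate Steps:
O(d, D) = -4/3 (O(d, D) = 2*(-4/6) = 2*(-4*1/6) = 2*(-2/3) = -4/3)
((-78 + ((4 - 105) + 32)) - 48)*O(-5, 8) = ((-78 + ((4 - 105) + 32)) - 48)*(-4/3) = ((-78 + (-101 + 32)) - 48)*(-4/3) = ((-78 - 69) - 48)*(-4/3) = (-147 - 48)*(-4/3) = -195*(-4/3) = 260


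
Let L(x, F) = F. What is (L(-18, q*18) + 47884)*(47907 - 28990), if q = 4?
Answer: 907183652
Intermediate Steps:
(L(-18, q*18) + 47884)*(47907 - 28990) = (4*18 + 47884)*(47907 - 28990) = (72 + 47884)*18917 = 47956*18917 = 907183652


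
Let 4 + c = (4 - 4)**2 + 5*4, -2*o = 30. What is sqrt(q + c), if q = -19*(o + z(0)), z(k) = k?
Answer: sqrt(301) ≈ 17.349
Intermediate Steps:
o = -15 (o = -1/2*30 = -15)
q = 285 (q = -19*(-15 + 0) = -19*(-15) = 285)
c = 16 (c = -4 + ((4 - 4)**2 + 5*4) = -4 + (0**2 + 20) = -4 + (0 + 20) = -4 + 20 = 16)
sqrt(q + c) = sqrt(285 + 16) = sqrt(301)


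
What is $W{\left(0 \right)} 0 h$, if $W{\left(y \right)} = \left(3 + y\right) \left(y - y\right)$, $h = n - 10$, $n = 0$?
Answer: $0$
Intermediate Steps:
$h = -10$ ($h = 0 - 10 = -10$)
$W{\left(y \right)} = 0$ ($W{\left(y \right)} = \left(3 + y\right) 0 = 0$)
$W{\left(0 \right)} 0 h = 0 \cdot 0 \left(-10\right) = 0 \left(-10\right) = 0$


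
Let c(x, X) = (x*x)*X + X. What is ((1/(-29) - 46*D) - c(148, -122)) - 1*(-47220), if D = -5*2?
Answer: 78882609/29 ≈ 2.7201e+6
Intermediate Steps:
c(x, X) = X + X*x**2 (c(x, X) = x**2*X + X = X*x**2 + X = X + X*x**2)
D = -10
((1/(-29) - 46*D) - c(148, -122)) - 1*(-47220) = ((1/(-29) - 46*(-10)) - (-122)*(1 + 148**2)) - 1*(-47220) = ((-1/29 + 460) - (-122)*(1 + 21904)) + 47220 = (13339/29 - (-122)*21905) + 47220 = (13339/29 - 1*(-2672410)) + 47220 = (13339/29 + 2672410) + 47220 = 77513229/29 + 47220 = 78882609/29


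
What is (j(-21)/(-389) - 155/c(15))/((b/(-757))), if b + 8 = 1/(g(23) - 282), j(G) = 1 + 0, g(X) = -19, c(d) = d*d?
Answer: -2757981128/42169545 ≈ -65.402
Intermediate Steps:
c(d) = d²
j(G) = 1
b = -2409/301 (b = -8 + 1/(-19 - 282) = -8 + 1/(-301) = -8 - 1/301 = -2409/301 ≈ -8.0033)
(j(-21)/(-389) - 155/c(15))/((b/(-757))) = (1/(-389) - 155/(15²))/((-2409/301/(-757))) = (1*(-1/389) - 155/225)/((-2409/301*(-1/757))) = (-1/389 - 155*1/225)/(2409/227857) = (-1/389 - 31/45)*(227857/2409) = -12104/17505*227857/2409 = -2757981128/42169545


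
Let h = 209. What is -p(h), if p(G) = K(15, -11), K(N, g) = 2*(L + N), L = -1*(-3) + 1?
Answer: -38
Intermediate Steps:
L = 4 (L = 3 + 1 = 4)
K(N, g) = 8 + 2*N (K(N, g) = 2*(4 + N) = 8 + 2*N)
p(G) = 38 (p(G) = 8 + 2*15 = 8 + 30 = 38)
-p(h) = -1*38 = -38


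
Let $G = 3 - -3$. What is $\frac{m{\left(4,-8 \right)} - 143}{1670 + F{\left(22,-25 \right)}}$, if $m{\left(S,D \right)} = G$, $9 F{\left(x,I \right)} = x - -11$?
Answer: $- \frac{411}{5021} \approx -0.081856$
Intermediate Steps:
$F{\left(x,I \right)} = \frac{11}{9} + \frac{x}{9}$ ($F{\left(x,I \right)} = \frac{x - -11}{9} = \frac{x + 11}{9} = \frac{11 + x}{9} = \frac{11}{9} + \frac{x}{9}$)
$G = 6$ ($G = 3 + 3 = 6$)
$m{\left(S,D \right)} = 6$
$\frac{m{\left(4,-8 \right)} - 143}{1670 + F{\left(22,-25 \right)}} = \frac{6 - 143}{1670 + \left(\frac{11}{9} + \frac{1}{9} \cdot 22\right)} = \frac{1}{1670 + \left(\frac{11}{9} + \frac{22}{9}\right)} \left(-137\right) = \frac{1}{1670 + \frac{11}{3}} \left(-137\right) = \frac{1}{\frac{5021}{3}} \left(-137\right) = \frac{3}{5021} \left(-137\right) = - \frac{411}{5021}$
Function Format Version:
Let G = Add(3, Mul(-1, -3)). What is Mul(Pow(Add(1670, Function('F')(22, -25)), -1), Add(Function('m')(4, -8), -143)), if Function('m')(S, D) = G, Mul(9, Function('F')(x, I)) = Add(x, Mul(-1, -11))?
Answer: Rational(-411, 5021) ≈ -0.081856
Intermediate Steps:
Function('F')(x, I) = Add(Rational(11, 9), Mul(Rational(1, 9), x)) (Function('F')(x, I) = Mul(Rational(1, 9), Add(x, Mul(-1, -11))) = Mul(Rational(1, 9), Add(x, 11)) = Mul(Rational(1, 9), Add(11, x)) = Add(Rational(11, 9), Mul(Rational(1, 9), x)))
G = 6 (G = Add(3, 3) = 6)
Function('m')(S, D) = 6
Mul(Pow(Add(1670, Function('F')(22, -25)), -1), Add(Function('m')(4, -8), -143)) = Mul(Pow(Add(1670, Add(Rational(11, 9), Mul(Rational(1, 9), 22))), -1), Add(6, -143)) = Mul(Pow(Add(1670, Add(Rational(11, 9), Rational(22, 9))), -1), -137) = Mul(Pow(Add(1670, Rational(11, 3)), -1), -137) = Mul(Pow(Rational(5021, 3), -1), -137) = Mul(Rational(3, 5021), -137) = Rational(-411, 5021)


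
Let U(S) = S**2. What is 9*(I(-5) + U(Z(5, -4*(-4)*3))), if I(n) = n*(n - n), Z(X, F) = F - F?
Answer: 0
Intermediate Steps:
Z(X, F) = 0
I(n) = 0 (I(n) = n*0 = 0)
9*(I(-5) + U(Z(5, -4*(-4)*3))) = 9*(0 + 0**2) = 9*(0 + 0) = 9*0 = 0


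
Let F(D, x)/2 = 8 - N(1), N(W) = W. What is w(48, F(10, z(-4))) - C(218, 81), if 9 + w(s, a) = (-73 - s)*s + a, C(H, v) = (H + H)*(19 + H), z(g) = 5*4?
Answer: -109135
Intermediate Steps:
z(g) = 20
F(D, x) = 14 (F(D, x) = 2*(8 - 1*1) = 2*(8 - 1) = 2*7 = 14)
C(H, v) = 2*H*(19 + H) (C(H, v) = (2*H)*(19 + H) = 2*H*(19 + H))
w(s, a) = -9 + a + s*(-73 - s) (w(s, a) = -9 + ((-73 - s)*s + a) = -9 + (s*(-73 - s) + a) = -9 + (a + s*(-73 - s)) = -9 + a + s*(-73 - s))
w(48, F(10, z(-4))) - C(218, 81) = (-9 + 14 - 1*48² - 73*48) - 2*218*(19 + 218) = (-9 + 14 - 1*2304 - 3504) - 2*218*237 = (-9 + 14 - 2304 - 3504) - 1*103332 = -5803 - 103332 = -109135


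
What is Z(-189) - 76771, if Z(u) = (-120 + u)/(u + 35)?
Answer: -11822425/154 ≈ -76769.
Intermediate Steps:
Z(u) = (-120 + u)/(35 + u)
Z(-189) - 76771 = (-120 - 189)/(35 - 189) - 76771 = -309/(-154) - 76771 = -1/154*(-309) - 76771 = 309/154 - 76771 = -11822425/154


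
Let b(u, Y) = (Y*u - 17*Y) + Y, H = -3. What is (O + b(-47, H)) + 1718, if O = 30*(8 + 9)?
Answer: 2417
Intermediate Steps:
O = 510 (O = 30*17 = 510)
b(u, Y) = -16*Y + Y*u (b(u, Y) = (-17*Y + Y*u) + Y = -16*Y + Y*u)
(O + b(-47, H)) + 1718 = (510 - 3*(-16 - 47)) + 1718 = (510 - 3*(-63)) + 1718 = (510 + 189) + 1718 = 699 + 1718 = 2417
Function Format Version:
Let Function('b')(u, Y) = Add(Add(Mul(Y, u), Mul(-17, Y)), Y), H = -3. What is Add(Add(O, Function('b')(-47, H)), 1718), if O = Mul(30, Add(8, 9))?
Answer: 2417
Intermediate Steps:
O = 510 (O = Mul(30, 17) = 510)
Function('b')(u, Y) = Add(Mul(-16, Y), Mul(Y, u)) (Function('b')(u, Y) = Add(Add(Mul(-17, Y), Mul(Y, u)), Y) = Add(Mul(-16, Y), Mul(Y, u)))
Add(Add(O, Function('b')(-47, H)), 1718) = Add(Add(510, Mul(-3, Add(-16, -47))), 1718) = Add(Add(510, Mul(-3, -63)), 1718) = Add(Add(510, 189), 1718) = Add(699, 1718) = 2417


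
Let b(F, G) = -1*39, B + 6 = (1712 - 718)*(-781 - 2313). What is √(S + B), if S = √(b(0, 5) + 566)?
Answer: √(-3075442 + √527) ≈ 1753.7*I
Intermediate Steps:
B = -3075442 (B = -6 + (1712 - 718)*(-781 - 2313) = -6 + 994*(-3094) = -6 - 3075436 = -3075442)
b(F, G) = -39
S = √527 (S = √(-39 + 566) = √527 ≈ 22.956)
√(S + B) = √(√527 - 3075442) = √(-3075442 + √527)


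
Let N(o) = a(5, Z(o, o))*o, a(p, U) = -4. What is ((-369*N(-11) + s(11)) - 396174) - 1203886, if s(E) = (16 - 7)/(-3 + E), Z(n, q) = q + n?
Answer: -12930359/8 ≈ -1.6163e+6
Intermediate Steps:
Z(n, q) = n + q
N(o) = -4*o
s(E) = 9/(-3 + E)
((-369*N(-11) + s(11)) - 396174) - 1203886 = ((-(-1476)*(-11) + 9/(-3 + 11)) - 396174) - 1203886 = ((-369*44 + 9/8) - 396174) - 1203886 = ((-16236 + 9*(⅛)) - 396174) - 1203886 = ((-16236 + 9/8) - 396174) - 1203886 = (-129879/8 - 396174) - 1203886 = -3299271/8 - 1203886 = -12930359/8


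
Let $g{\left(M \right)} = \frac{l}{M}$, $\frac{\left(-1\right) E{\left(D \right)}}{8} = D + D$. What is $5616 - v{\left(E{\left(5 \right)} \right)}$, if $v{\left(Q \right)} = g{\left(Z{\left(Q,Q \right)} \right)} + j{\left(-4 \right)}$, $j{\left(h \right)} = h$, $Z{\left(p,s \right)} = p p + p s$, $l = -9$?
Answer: $\frac{71936009}{12800} \approx 5620.0$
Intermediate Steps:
$Z{\left(p,s \right)} = p^{2} + p s$
$E{\left(D \right)} = - 16 D$ ($E{\left(D \right)} = - 8 \left(D + D\right) = - 8 \cdot 2 D = - 16 D$)
$g{\left(M \right)} = - \frac{9}{M}$
$v{\left(Q \right)} = -4 - \frac{9}{2 Q^{2}}$ ($v{\left(Q \right)} = - \frac{9}{Q \left(Q + Q\right)} - 4 = - \frac{9}{Q 2 Q} - 4 = - \frac{9}{2 Q^{2}} - 4 = -4 - \frac{9}{2 Q^{2}}$)
$5616 - v{\left(E{\left(5 \right)} \right)} = 5616 - \left(-4 - \frac{9}{2 \cdot 6400}\right) = 5616 - \left(-4 - \frac{9}{12800}\right) = 5616 - - \frac{51209}{12800} = 5616 + \frac{51209}{12800} = \frac{71936009}{12800}$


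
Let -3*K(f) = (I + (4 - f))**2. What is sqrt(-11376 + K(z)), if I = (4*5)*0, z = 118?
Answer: 2*I*sqrt(3927) ≈ 125.33*I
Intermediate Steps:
I = 0 (I = 20*0 = 0)
K(f) = -(4 - f)**2/3 (K(f) = -(0 + (4 - f))**2/3 = -(4 - f)**2/3)
sqrt(-11376 + K(z)) = sqrt(-11376 - (-4 + 118)**2/3) = sqrt(-11376 - 1/3*114**2) = sqrt(-11376 - 1/3*12996) = sqrt(-11376 - 4332) = sqrt(-15708) = 2*I*sqrt(3927)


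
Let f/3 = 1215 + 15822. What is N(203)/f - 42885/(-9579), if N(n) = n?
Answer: 731279924/163197423 ≈ 4.4809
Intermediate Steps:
f = 51111 (f = 3*(1215 + 15822) = 3*17037 = 51111)
N(203)/f - 42885/(-9579) = 203/51111 - 42885/(-9579) = 203*(1/51111) - 42885*(-1/9579) = 203/51111 + 14295/3193 = 731279924/163197423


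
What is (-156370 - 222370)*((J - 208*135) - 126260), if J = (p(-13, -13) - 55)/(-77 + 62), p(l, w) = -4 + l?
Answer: 58452913648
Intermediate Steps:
J = 24/5 (J = ((-4 - 13) - 55)/(-77 + 62) = (-17 - 55)/(-15) = -72*(-1/15) = 24/5 ≈ 4.8000)
(-156370 - 222370)*((J - 208*135) - 126260) = (-156370 - 222370)*((24/5 - 208*135) - 126260) = -378740*((24/5 - 28080) - 126260) = -378740*(-140376/5 - 126260) = -378740*(-771676/5) = 58452913648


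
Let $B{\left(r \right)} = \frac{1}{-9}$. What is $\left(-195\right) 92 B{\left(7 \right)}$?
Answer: $\frac{5980}{3} \approx 1993.3$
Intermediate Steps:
$B{\left(r \right)} = - \frac{1}{9}$
$\left(-195\right) 92 B{\left(7 \right)} = \left(-195\right) 92 \left(- \frac{1}{9}\right) = \left(-17940\right) \left(- \frac{1}{9}\right) = \frac{5980}{3}$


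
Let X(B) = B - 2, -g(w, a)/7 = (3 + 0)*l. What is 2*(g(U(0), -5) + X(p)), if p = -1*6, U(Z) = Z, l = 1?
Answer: -58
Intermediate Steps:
p = -6
g(w, a) = -21 (g(w, a) = -7*(3 + 0) = -21)
X(B) = -2 + B
2*(g(U(0), -5) + X(p)) = 2*(-21 + (-2 - 6)) = 2*(-21 - 8) = 2*(-29) = -58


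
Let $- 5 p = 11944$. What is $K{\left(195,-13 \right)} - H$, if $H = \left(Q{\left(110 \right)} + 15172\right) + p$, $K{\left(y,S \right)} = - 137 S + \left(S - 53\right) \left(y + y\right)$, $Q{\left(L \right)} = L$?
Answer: $- \frac{184261}{5} \approx -36852.0$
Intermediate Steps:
$p = - \frac{11944}{5}$ ($p = \left(- \frac{1}{5}\right) 11944 = - \frac{11944}{5} \approx -2388.8$)
$K{\left(y,S \right)} = - 137 S + 2 y \left(-53 + S\right)$ ($K{\left(y,S \right)} = - 137 S + \left(-53 + S\right) 2 y = - 137 S + 2 y \left(-53 + S\right)$)
$H = \frac{64466}{5}$ ($H = \left(110 + 15172\right) - \frac{11944}{5} = 15282 - \frac{11944}{5} = \frac{64466}{5} \approx 12893.0$)
$K{\left(195,-13 \right)} - H = \left(\left(-137\right) \left(-13\right) - 20670 + 2 \left(-13\right) 195\right) - \frac{64466}{5} = \left(1781 - 20670 - 5070\right) - \frac{64466}{5} = -23959 - \frac{64466}{5} = - \frac{184261}{5}$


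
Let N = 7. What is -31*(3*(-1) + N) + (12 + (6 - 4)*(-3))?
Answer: -118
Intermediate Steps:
-31*(3*(-1) + N) + (12 + (6 - 4)*(-3)) = -31*(3*(-1) + 7) + (12 + (6 - 4)*(-3)) = -31*(-3 + 7) + (12 + 2*(-3)) = -31*4 + (12 - 6) = -124 + 6 = -118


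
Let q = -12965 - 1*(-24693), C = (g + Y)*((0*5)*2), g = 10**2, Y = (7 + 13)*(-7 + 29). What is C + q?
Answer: 11728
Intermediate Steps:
Y = 440 (Y = 20*22 = 440)
g = 100
C = 0 (C = (100 + 440)*((0*5)*2) = 540*(0*2) = 540*0 = 0)
q = 11728 (q = -12965 + 24693 = 11728)
C + q = 0 + 11728 = 11728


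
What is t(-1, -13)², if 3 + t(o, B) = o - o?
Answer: 9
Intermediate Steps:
t(o, B) = -3 (t(o, B) = -3 + (o - o) = -3 + 0 = -3)
t(-1, -13)² = (-3)² = 9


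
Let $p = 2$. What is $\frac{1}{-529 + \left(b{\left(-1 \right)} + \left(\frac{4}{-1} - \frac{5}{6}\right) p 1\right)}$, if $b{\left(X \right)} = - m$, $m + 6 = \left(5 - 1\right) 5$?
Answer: $- \frac{3}{1658} \approx -0.0018094$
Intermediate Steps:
$m = 14$ ($m = -6 + \left(5 - 1\right) 5 = -6 + 4 \cdot 5 = -6 + 20 = 14$)
$b{\left(X \right)} = -14$ ($b{\left(X \right)} = \left(-1\right) 14 = -14$)
$\frac{1}{-529 + \left(b{\left(-1 \right)} + \left(\frac{4}{-1} - \frac{5}{6}\right) p 1\right)} = \frac{1}{-529 - \left(14 - \left(\frac{4}{-1} - \frac{5}{6}\right) 2 \cdot 1\right)} = \frac{1}{-529 - \left(14 - \left(4 \left(-1\right) - \frac{5}{6}\right) 2 \cdot 1\right)} = \frac{1}{-529 - \left(14 - \left(-4 - \frac{5}{6}\right) 2 \cdot 1\right)} = \frac{1}{-529 - \left(14 - \left(- \frac{29}{6}\right) 2 \cdot 1\right)} = \frac{1}{-529 - \frac{71}{3}} = \frac{1}{- \frac{1658}{3}} = - \frac{3}{1658}$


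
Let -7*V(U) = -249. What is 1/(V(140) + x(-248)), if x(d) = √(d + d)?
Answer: 1743/86305 - 196*I*√31/86305 ≈ 0.020196 - 0.012644*I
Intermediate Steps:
x(d) = √2*√d (x(d) = √(2*d) = √2*√d)
V(U) = 249/7 (V(U) = -⅐*(-249) = 249/7)
1/(V(140) + x(-248)) = 1/(249/7 + √2*√(-248)) = 1/(249/7 + √2*(2*I*√62)) = 1/(249/7 + 4*I*√31)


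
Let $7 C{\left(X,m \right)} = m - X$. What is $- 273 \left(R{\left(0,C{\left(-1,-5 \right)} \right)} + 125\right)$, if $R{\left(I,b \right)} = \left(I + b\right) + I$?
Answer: $-33969$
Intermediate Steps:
$C{\left(X,m \right)} = - \frac{X}{7} + \frac{m}{7}$ ($C{\left(X,m \right)} = \frac{m - X}{7} = - \frac{X}{7} + \frac{m}{7}$)
$R{\left(I,b \right)} = b + 2 I$
$- 273 \left(R{\left(0,C{\left(-1,-5 \right)} \right)} + 125\right) = - 273 \left(\left(\left(\left(- \frac{1}{7}\right) \left(-1\right) + \frac{1}{7} \left(-5\right)\right) + 2 \cdot 0\right) + 125\right) = - 273 \left(\left(\left(\frac{1}{7} - \frac{5}{7}\right) + 0\right) + 125\right) = - 273 \left(\left(- \frac{4}{7} + 0\right) + 125\right) = - 273 \left(- \frac{4}{7} + 125\right) = \left(-273\right) \frac{871}{7} = -33969$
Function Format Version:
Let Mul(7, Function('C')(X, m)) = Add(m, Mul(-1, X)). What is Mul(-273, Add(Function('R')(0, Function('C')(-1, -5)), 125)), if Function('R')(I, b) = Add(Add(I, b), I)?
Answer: -33969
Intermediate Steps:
Function('C')(X, m) = Add(Mul(Rational(-1, 7), X), Mul(Rational(1, 7), m)) (Function('C')(X, m) = Mul(Rational(1, 7), Add(m, Mul(-1, X))) = Add(Mul(Rational(-1, 7), X), Mul(Rational(1, 7), m)))
Function('R')(I, b) = Add(b, Mul(2, I))
Mul(-273, Add(Function('R')(0, Function('C')(-1, -5)), 125)) = Mul(-273, Add(Add(Add(Mul(Rational(-1, 7), -1), Mul(Rational(1, 7), -5)), Mul(2, 0)), 125)) = Mul(-273, Add(Add(Add(Rational(1, 7), Rational(-5, 7)), 0), 125)) = Mul(-273, Add(Add(Rational(-4, 7), 0), 125)) = Mul(-273, Add(Rational(-4, 7), 125)) = Mul(-273, Rational(871, 7)) = -33969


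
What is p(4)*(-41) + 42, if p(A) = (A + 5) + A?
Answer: -491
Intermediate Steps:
p(A) = 5 + 2*A (p(A) = (5 + A) + A = 5 + 2*A)
p(4)*(-41) + 42 = (5 + 2*4)*(-41) + 42 = (5 + 8)*(-41) + 42 = 13*(-41) + 42 = -533 + 42 = -491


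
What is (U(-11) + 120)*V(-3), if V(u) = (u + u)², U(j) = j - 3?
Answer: 3816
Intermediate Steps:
U(j) = -3 + j
V(u) = 4*u² (V(u) = (2*u)² = 4*u²)
(U(-11) + 120)*V(-3) = ((-3 - 11) + 120)*(4*(-3)²) = (-14 + 120)*(4*9) = 106*36 = 3816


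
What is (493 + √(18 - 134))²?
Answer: 242933 + 1972*I*√29 ≈ 2.4293e+5 + 10620.0*I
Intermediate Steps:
(493 + √(18 - 134))² = (493 + √(-116))² = (493 + 2*I*√29)²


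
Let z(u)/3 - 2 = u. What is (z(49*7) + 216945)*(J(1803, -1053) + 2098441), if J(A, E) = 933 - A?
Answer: 457228526580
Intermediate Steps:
z(u) = 6 + 3*u
(z(49*7) + 216945)*(J(1803, -1053) + 2098441) = ((6 + 3*(49*7)) + 216945)*((933 - 1*1803) + 2098441) = ((6 + 3*343) + 216945)*((933 - 1803) + 2098441) = ((6 + 1029) + 216945)*(-870 + 2098441) = (1035 + 216945)*2097571 = 217980*2097571 = 457228526580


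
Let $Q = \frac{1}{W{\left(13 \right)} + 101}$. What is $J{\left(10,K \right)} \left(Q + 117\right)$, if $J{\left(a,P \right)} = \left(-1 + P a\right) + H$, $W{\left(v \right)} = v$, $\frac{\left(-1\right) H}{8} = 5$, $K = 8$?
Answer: $\frac{173407}{38} \approx 4563.3$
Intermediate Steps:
$H = -40$ ($H = \left(-8\right) 5 = -40$)
$Q = \frac{1}{114}$ ($Q = \frac{1}{13 + 101} = \frac{1}{114} \approx 0.0087719$)
$J{\left(a,P \right)} = -41 + P a$ ($J{\left(a,P \right)} = \left(-1 + P a\right) - 40 = -41 + P a$)
$J{\left(10,K \right)} \left(Q + 117\right) = \left(-41 + 8 \cdot 10\right) \left(\frac{1}{114} + 117\right) = \left(-41 + 80\right) \frac{13339}{114} = 39 \cdot \frac{13339}{114} = \frac{173407}{38}$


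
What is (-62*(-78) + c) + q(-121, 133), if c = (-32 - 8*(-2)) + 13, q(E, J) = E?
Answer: 4712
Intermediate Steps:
c = -3 (c = (-32 + 16) + 13 = -16 + 13 = -3)
(-62*(-78) + c) + q(-121, 133) = (-62*(-78) - 3) - 121 = (4836 - 3) - 121 = 4833 - 121 = 4712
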